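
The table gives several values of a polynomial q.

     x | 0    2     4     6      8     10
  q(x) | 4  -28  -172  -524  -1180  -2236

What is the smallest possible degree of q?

3

Forward differences of the values at x = 0, 2, 4, 6, 8, 10:
  q  : 4  -28  -172  -524  -1180  -2236
  Δ  : -32  -144  -352  -656  -1056
  Δ^2: -112  -208  -304  -400
  Δ^3: -96  -96  -96
  Δ^4: 0  0
  Δ^5: 0
The third differences are constant (-96) and nonzero, while all higher differences vanish, so the minimal degree is 3.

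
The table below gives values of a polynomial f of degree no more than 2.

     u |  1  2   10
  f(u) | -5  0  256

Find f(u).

f(u) = 3u^2 - 4u - 4

Write f(u) = au^2 + bu + c. Substituting each data point gives a linear system:
  a + b + c = -5
  4a + 2b + c = 0
  100a + 10b + c = 256
Solving the system yields a = 3, b = -4, c = -4.
So f(u) = 3u^2 - 4u - 4.
Check: f(1) = -5. ✓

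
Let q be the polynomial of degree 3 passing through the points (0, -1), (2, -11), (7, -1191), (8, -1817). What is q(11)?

Write q(x) = ax^3 + bx^2 + cx + d. Substituting each data point gives a linear system:
  d = -1
  8a + 4b + 2c + d = -11
  343a + 49b + 7c + d = -1191
  512a + 64b + 8c + d = -1817
Solving the system yields a = -4, b = 3, c = 5, d = -1.
So q(x) = -4x^3 + 3x^2 + 5x - 1.
Then q(11) = -4907.

-4907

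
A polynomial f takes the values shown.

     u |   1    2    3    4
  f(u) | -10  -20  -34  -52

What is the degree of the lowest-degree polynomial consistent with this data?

2

Forward differences of the values at u = 1, 2, 3, 4:
  f  : -10  -20  -34  -52
  Δ  : -10  -14  -18
  Δ^2: -4  -4
  Δ^3: 0
The second differences are constant (-4) and nonzero, while all higher differences vanish, so the minimal degree is 2.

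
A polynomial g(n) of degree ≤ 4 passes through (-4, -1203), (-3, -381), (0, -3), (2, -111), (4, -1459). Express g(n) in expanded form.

Using the Lagrange interpolation formula with nodes -4, -3, 0, 2, 4:
  L_0(n) = (n + 3)n(n - 2)(n - 4) / 192
  L_1(n) = (n + 4)n(n - 2)(n - 4) / -105
  L_2(n) = (n + 4)(n + 3)(n - 2)(n - 4) / 96
  L_3(n) = (n + 4)(n + 3)n(n - 4) / -120
  L_4(n) = (n + 4)(n + 3)n(n - 2) / 448
Then g(n) = -1203·L_0(n) - 381·L_1(n) - 3·L_2(n) - 111·L_3(n) - 1459·L_4(n).
Expanding and collecting terms gives g(n) = -5n^4 - 2n^3 - 3n^2 - 3.
Check: g(0) = -3. ✓

g(n) = -5n^4 - 2n^3 - 3n^2 - 3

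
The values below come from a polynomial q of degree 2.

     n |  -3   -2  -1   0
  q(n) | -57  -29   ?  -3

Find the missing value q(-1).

On equispaced nodes a degree-2 polynomial has vanishing third forward difference, so
  - q(-3) + 3·q(-2) - 3·q(-1) + q(0) = 0.
Substituting the known values and solving for q(-1):
  -3·q(-1) = 33
  q(-1) = -11.

-11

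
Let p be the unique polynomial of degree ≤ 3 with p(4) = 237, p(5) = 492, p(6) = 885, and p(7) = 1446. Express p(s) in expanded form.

Write p(s) = as^3 + bs^2 + cs + d. Substituting each data point gives a linear system:
  64a + 16b + 4c + d = 237
  125a + 25b + 5c + d = 492
  216a + 36b + 6c + d = 885
  343a + 49b + 7c + d = 1446
Solving the system yields a = 5, b = -6, c = 4, d = -3.
So p(s) = 5s^3 - 6s^2 + 4s - 3.
Check: p(5) = 492. ✓

p(s) = 5s^3 - 6s^2 + 4s - 3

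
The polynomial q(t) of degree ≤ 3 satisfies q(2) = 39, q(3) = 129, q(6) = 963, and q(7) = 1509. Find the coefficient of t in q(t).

-1

Write q(t) = at^3 + bt^2 + ct + d. Substituting each data point gives a linear system:
  8a + 4b + 2c + d = 39
  27a + 9b + 3c + d = 129
  216a + 36b + 6c + d = 963
  343a + 49b + 7c + d = 1509
Solving the system yields a = 4, b = 3, c = -1, d = -3.
So q(t) = 4t^3 + 3t^2 - t - 3.
The coefficient of t is -1.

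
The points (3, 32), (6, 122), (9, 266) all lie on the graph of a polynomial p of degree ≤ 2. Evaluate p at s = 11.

Using the Lagrange interpolation formula with nodes 3, 6, 9:
  L_0(s) = (s - 6)(s - 9) / 18
  L_1(s) = (s - 3)(s - 9) / -9
  L_2(s) = (s - 3)(s - 6) / 18
Then p(s) = 32·L_0(s) + 122·L_1(s) + 266·L_2(s).
Expanding and collecting terms gives p(s) = 3s² + 3s - 4.
Evaluating at s = 11: p(11) = 392.

392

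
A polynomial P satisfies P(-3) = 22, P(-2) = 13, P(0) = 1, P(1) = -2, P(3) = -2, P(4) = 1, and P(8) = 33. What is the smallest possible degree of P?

2

Divided differences on the nodes -3, -2, 0, 1, 3, 4, 8:
  order 0: 22  13  1  -2  -2  1  33
  order 1: -9  -6  -3  0  3  8
  order 2: 1  1  1  1  1
  order 3: 0  0  0  0
  order 4: 0  0  0
  order 5: 0  0
  order 6: 0
The order-2 divided differences are all 1 (nonzero) and every higher order vanishes, so the data lies on a polynomial of degree exactly 2.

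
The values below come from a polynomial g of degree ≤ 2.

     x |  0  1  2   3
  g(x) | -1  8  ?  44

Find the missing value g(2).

23

On equispaced nodes a degree-2 polynomial has vanishing third forward difference, so
  - g(0) + 3·g(1) - 3·g(2) + g(3) = 0.
Substituting the known values and solving for g(2):
  -3·g(2) = -69
  g(2) = 23.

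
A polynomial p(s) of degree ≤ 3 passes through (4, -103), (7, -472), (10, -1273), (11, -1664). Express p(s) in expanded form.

p(s) = -s^3 - 3s^2 + 3s - 3

Write p(s) = as^3 + bs^2 + cs + d. Substituting each data point gives a linear system:
  64a + 16b + 4c + d = -103
  343a + 49b + 7c + d = -472
  1000a + 100b + 10c + d = -1273
  1331a + 121b + 11c + d = -1664
Solving the system yields a = -1, b = -3, c = 3, d = -3.
So p(s) = -s³ - 3s² + 3s - 3.
Check: p(7) = -472. ✓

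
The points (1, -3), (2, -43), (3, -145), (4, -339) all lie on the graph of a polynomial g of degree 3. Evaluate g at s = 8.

Forward differences of the values at s = 1, 2, 3, 4:
  g  : -3  -43  -145  -339
  Δ  : -40  -102  -194
  Δ^2: -62  -92
  Δ^3: -30
The third differences are constant, confirming degree 3.
Interpolating (Newton forward form) and evaluating at s = 8 gives g(8) = -2635.

-2635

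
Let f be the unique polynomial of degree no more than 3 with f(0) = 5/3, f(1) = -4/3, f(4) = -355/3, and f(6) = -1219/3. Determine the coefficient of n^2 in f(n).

Write f(n) = an^3 + bn^2 + cn + d. Substituting each data point gives a linear system:
  d = 5/3
  a + b + c + d = -4/3
  64a + 16b + 4c + d = -355/3
  216a + 36b + 6c + d = -1219/3
Solving the system yields a = -2, b = 1, c = -2, d = 5/3.
So f(n) = -2n^3 + n^2 - 2n + 5/3.
The coefficient of n^2 is 1.

1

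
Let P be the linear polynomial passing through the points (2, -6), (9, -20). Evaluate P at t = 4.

-10

Using the Lagrange interpolation formula with nodes 2, 9:
  L_0(t) = (t - 9) / -7
  L_1(t) = (t - 2) / 7
Then P(t) = -6·L_0(t) - 20·L_1(t).
Expanding and collecting terms gives P(t) = -2t - 2.
Evaluating at t = 4: P(4) = -10.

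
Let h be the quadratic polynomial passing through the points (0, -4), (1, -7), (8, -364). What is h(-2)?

Using the Lagrange interpolation formula with nodes 0, 1, 8:
  L_0(u) = (u - 1)(u - 8) / 8
  L_1(u) = u(u - 8) / -7
  L_2(u) = u(u - 1) / 56
Then h(u) = -4·L_0(u) - 7·L_1(u) - 364·L_2(u).
Expanding and collecting terms gives h(u) = -6u² + 3u - 4.
Evaluating at u = -2: h(-2) = -34.

-34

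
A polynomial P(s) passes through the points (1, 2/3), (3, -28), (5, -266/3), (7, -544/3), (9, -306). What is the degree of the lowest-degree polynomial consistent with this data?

2

Forward differences of the values at s = 1, 3, 5, 7, 9:
  P  : 2/3  -28  -266/3  -544/3  -306
  Δ  : -86/3  -182/3  -278/3  -374/3
  Δ^2: -32  -32  -32
  Δ^3: 0  0
  Δ^4: 0
The second differences are constant (-32) and nonzero, while all higher differences vanish, so the minimal degree is 2.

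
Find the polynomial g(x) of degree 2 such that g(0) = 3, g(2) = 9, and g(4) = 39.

g(x) = 3x^2 - 3x + 3

Using the Lagrange interpolation formula with nodes 0, 2, 4:
  L_0(x) = (x - 2)(x - 4) / 8
  L_1(x) = x(x - 4) / -4
  L_2(x) = x(x - 2) / 8
Then g(x) = 3·L_0(x) + 9·L_1(x) + 39·L_2(x).
Expanding and collecting terms gives g(x) = 3x^2 - 3x + 3.
Check: g(0) = 3. ✓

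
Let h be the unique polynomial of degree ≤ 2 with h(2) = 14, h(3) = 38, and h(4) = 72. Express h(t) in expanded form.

h(t) = 5t^2 - t - 4

Write h(t) = at^2 + bt + c. Substituting each data point gives a linear system:
  4a + 2b + c = 14
  9a + 3b + c = 38
  16a + 4b + c = 72
Solving the system yields a = 5, b = -1, c = -4.
So h(t) = 5t² - t - 4.
Check: h(2) = 14. ✓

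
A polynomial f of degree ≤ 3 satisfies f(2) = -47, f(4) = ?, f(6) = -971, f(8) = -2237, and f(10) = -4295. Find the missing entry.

-305

The 4 known points determine the degree-3 polynomial uniquely.
Write f(u) = au^3 + bu^2 + cu + d. Substituting each data point gives a linear system:
  8a + 4b + 2c + d = -47
  216a + 36b + 6c + d = -971
  512a + 64b + 8c + d = -2237
  1000a + 100b + 10c + d = -4295
Solving the system yields a = -4, b = -3, c = 1, d = -5.
So f(u) = -4u^3 - 3u^2 + u - 5.
Then f(4) = -305.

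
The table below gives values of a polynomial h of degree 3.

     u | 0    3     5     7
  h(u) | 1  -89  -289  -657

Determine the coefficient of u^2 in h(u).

-6

Write h(u) = au^3 + bu^2 + cu + d. Substituting each data point gives a linear system:
  d = 1
  27a + 9b + 3c + d = -89
  125a + 25b + 5c + d = -289
  343a + 49b + 7c + d = -657
Solving the system yields a = -1, b = -6, c = -3, d = 1.
So h(u) = -u^3 - 6u^2 - 3u + 1.
The coefficient of u^2 is -6.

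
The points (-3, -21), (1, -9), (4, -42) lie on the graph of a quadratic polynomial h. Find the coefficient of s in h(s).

Write h(s) = as^2 + bs + c. Substituting each data point gives a linear system:
  9a - 3b + c = -21
  a + b + c = -9
  16a + 4b + c = -42
Solving the system yields a = -2, b = -1, c = -6.
So h(s) = -2s^2 - s - 6.
The coefficient of s is -1.

-1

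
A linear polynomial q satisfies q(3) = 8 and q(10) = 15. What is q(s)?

q(s) = s + 5

Using the Lagrange interpolation formula with nodes 3, 10:
  L_0(s) = (s - 10) / -7
  L_1(s) = (s - 3) / 7
Then q(s) = 8·L_0(s) + 15·L_1(s).
Expanding and collecting terms gives q(s) = s + 5.
Check: q(3) = 8. ✓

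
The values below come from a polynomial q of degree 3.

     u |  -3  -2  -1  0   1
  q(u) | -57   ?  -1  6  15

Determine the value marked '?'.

-18

On equispaced nodes a degree-3 polynomial has vanishing fourth forward difference, so
  q(-3) - 4·q(-2) + 6·q(-1) - 4·q(0) + q(1) = 0.
Substituting the known values and solving for q(-2):
  -4·q(-2) = 72
  q(-2) = -18.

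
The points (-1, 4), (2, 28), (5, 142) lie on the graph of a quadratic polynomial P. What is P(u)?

P(u) = 5u^2 + 3u + 2

Using the Lagrange interpolation formula with nodes -1, 2, 5:
  L_0(u) = (u - 2)(u - 5) / 18
  L_1(u) = (u + 1)(u - 5) / -9
  L_2(u) = (u + 1)(u - 2) / 18
Then P(u) = 4·L_0(u) + 28·L_1(u) + 142·L_2(u).
Expanding and collecting terms gives P(u) = 5u^2 + 3u + 2.
Check: P(2) = 28. ✓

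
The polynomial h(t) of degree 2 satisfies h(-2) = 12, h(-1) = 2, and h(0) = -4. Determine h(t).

Using the Lagrange interpolation formula with nodes -2, -1, 0:
  L_0(t) = (t + 1)t / 2
  L_1(t) = (t + 2)t / -1
  L_2(t) = (t + 2)(t + 1) / 2
Then h(t) = 12·L_0(t) + 2·L_1(t) - 4·L_2(t).
Expanding and collecting terms gives h(t) = 2t^2 - 4t - 4.
Check: h(0) = -4. ✓

h(t) = 2t^2 - 4t - 4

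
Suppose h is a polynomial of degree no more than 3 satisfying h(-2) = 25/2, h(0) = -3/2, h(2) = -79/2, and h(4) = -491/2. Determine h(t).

h(t) = -3t^3 - 3t^2 - t - 3/2

Write h(t) = at^3 + bt^2 + ct + d. Substituting each data point gives a linear system:
  -8a + 4b - 2c + d = 25/2
  d = -3/2
  8a + 4b + 2c + d = -79/2
  64a + 16b + 4c + d = -491/2
Solving the system yields a = -3, b = -3, c = -1, d = -3/2.
So h(t) = -3t^3 - 3t^2 - t - 3/2.
Check: h(2) = -79/2. ✓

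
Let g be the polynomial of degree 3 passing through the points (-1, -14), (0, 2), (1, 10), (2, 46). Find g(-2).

Forward differences of the values at x = -1, 0, 1, 2:
  g  : -14  2  10  46
  Δ  : 16  8  36
  Δ^2: -8  28
  Δ^3: 36
The third differences are constant, confirming degree 3.
Interpolating (Newton forward form) and evaluating at x = -2 gives g(-2) = -74.

-74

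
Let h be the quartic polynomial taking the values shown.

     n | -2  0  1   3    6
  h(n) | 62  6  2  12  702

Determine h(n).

Using the Lagrange interpolation formula with nodes -2, 0, 1, 3, 6:
  L_0(n) = n(n - 1)(n - 3)(n - 6) / 240
  L_1(n) = (n + 2)(n - 1)(n - 3)(n - 6) / -36
  L_2(n) = (n + 2)n(n - 3)(n - 6) / 30
  L_3(n) = (n + 2)n(n - 1)(n - 6) / -90
  L_4(n) = (n + 2)n(n - 1)(n - 3) / 720
Then h(n) = 62·L_0(n) + 6·L_1(n) + 2·L_2(n) + 12·L_3(n) + 702·L_4(n).
Expanding and collecting terms gives h(n) = n^4 - 3n^3 + 2n^2 - 4n + 6.
Check: h(0) = 6. ✓

h(n) = n^4 - 3n^3 + 2n^2 - 4n + 6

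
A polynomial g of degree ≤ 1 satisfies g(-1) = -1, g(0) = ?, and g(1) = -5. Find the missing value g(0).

On equispaced nodes a degree-1 polynomial has vanishing second forward difference, so
  g(-1) - 2·g(0) + g(1) = 0.
Substituting the known values and solving for g(0):
  -2·g(0) = 6
  g(0) = -3.

-3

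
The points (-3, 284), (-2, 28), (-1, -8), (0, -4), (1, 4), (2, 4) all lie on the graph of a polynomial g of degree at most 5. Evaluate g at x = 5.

Forward differences of the values at x = -3, -2, -1, 0, 1, 2:
  g  : 284  28  -8  -4  4  4
  Δ  : -256  -36  4  8  0
  Δ^2: 220  40  4  -8
  Δ^3: -180  -36  -12
  Δ^4: 144  24
  Δ^5: -120
The fifth differences are constant, confirming degree 5.
Interpolating (Newton forward form) and evaluating at x = 5 gives g(5) = -2324.

-2324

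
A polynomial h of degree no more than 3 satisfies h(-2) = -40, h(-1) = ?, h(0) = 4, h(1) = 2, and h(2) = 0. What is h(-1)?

The 4 known points determine the degree-3 polynomial uniquely.
Write h(s) = as^3 + bs^2 + cs + d. Substituting each data point gives a linear system:
  -8a + 4b - 2c + d = -40
  d = 4
  a + b + c + d = 2
  8a + 4b + 2c + d = 0
Solving the system yields a = 2, b = -6, c = 2, d = 4.
So h(s) = 2s³ - 6s² + 2s + 4.
Then h(-1) = -6.

-6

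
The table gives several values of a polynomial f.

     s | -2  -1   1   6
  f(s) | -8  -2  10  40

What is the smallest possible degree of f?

1

Divided differences on the nodes -2, -1, 1, 6:
  order 0: -8  -2  10  40
  order 1: 6  6  6
  order 2: 0  0
  order 3: 0
The order-1 divided differences are all 6 (nonzero) and every higher order vanishes, so the data lies on a polynomial of degree exactly 1.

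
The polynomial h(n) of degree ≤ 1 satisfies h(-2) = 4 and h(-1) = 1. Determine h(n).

Write h(n) = an + b. Substituting each data point gives a linear system:
  -2a + b = 4
  -a + b = 1
Solving the system yields a = -3, b = -2.
So h(n) = -3n - 2.
Check: h(-1) = 1. ✓

h(n) = -3n - 2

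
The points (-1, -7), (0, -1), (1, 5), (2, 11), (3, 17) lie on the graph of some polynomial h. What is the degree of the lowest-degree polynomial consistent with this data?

1

Forward differences of the values at x = -1, 0, 1, 2, 3:
  h  : -7  -1  5  11  17
  Δ  : 6  6  6  6
  Δ^2: 0  0  0
  Δ^3: 0  0
  Δ^4: 0
The first differences are constant (6) and nonzero, while all higher differences vanish, so the minimal degree is 1.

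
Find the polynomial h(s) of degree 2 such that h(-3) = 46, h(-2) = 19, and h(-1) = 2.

Write h(s) = as^2 + bs + c. Substituting each data point gives a linear system:
  9a - 3b + c = 46
  4a - 2b + c = 19
  a - b + c = 2
Solving the system yields a = 5, b = -2, c = -5.
So h(s) = 5s² - 2s - 5.
Check: h(-3) = 46. ✓

h(s) = 5s^2 - 2s - 5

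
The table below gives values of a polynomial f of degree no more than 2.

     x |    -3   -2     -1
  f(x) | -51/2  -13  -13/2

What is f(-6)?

-99

Forward differences of the values at x = -3, -2, -1:
  f  : -51/2  -13  -13/2
  Δ  : 25/2  13/2
  Δ^2: -6
The second differences are constant, confirming degree 2.
Interpolating (Newton forward form) and evaluating at x = -6 gives f(-6) = -99.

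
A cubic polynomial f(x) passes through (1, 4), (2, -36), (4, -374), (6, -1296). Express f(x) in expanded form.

Using the Lagrange interpolation formula with nodes 1, 2, 4, 6:
  L_0(x) = (x - 2)(x - 4)(x - 6) / -15
  L_1(x) = (x - 1)(x - 4)(x - 6) / 8
  L_2(x) = (x - 1)(x - 2)(x - 6) / -12
  L_3(x) = (x - 1)(x - 2)(x - 4) / 40
Then f(x) = 4·L_0(x) - 36·L_1(x) - 374·L_2(x) - 1296·L_3(x).
Expanding and collecting terms gives f(x) = -6x³ - x² + 5x + 6.
Check: f(6) = -1296. ✓

f(x) = -6x^3 - x^2 + 5x + 6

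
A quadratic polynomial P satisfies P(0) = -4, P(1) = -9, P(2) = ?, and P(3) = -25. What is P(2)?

-16

The 3 known points determine the degree-2 polynomial uniquely.
Write P(n) = an^2 + bn + c. Substituting each data point gives a linear system:
  c = -4
  a + b + c = -9
  9a + 3b + c = -25
Solving the system yields a = -1, b = -4, c = -4.
So P(n) = -n^2 - 4n - 4.
Then P(2) = -16.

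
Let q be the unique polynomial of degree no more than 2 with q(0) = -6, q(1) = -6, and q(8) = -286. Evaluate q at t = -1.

Write q(t) = at^2 + bt + c. Substituting each data point gives a linear system:
  c = -6
  a + b + c = -6
  64a + 8b + c = -286
Solving the system yields a = -5, b = 5, c = -6.
So q(t) = -5t^2 + 5t - 6.
Then q(-1) = -16.

-16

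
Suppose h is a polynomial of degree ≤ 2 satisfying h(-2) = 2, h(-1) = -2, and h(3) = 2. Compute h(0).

Write h(t) = at^2 + bt + c. Substituting each data point gives a linear system:
  4a - 2b + c = 2
  a - b + c = -2
  9a + 3b + c = 2
Solving the system yields a = 1, b = -1, c = -4.
So h(t) = t^2 - t - 4.
Then h(0) = -4.

-4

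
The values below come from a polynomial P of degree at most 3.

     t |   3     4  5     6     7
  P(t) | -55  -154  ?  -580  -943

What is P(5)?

The 4 known points determine the degree-3 polynomial uniquely.
Write P(t) = at^3 + bt^2 + ct + d. Substituting each data point gives a linear system:
  27a + 9b + 3c + d = -55
  64a + 16b + 4c + d = -154
  216a + 36b + 6c + d = -580
  343a + 49b + 7c + d = -943
Solving the system yields a = -3, b = 1, c = 5, d = 2.
So P(t) = -3t³ + t² + 5t + 2.
Then P(5) = -323.

-323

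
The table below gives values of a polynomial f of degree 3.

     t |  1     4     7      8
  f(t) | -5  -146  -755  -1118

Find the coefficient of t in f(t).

5

Write f(t) = at^3 + bt^2 + ct + d. Substituting each data point gives a linear system:
  a + b + c + d = -5
  64a + 16b + 4c + d = -146
  343a + 49b + 7c + d = -755
  512a + 64b + 8c + d = -1118
Solving the system yields a = -2, b = -2, c = 5, d = -6.
So f(t) = -2t^3 - 2t^2 + 5t - 6.
The coefficient of t is 5.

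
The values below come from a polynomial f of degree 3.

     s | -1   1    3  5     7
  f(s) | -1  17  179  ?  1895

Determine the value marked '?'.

725

The 4 known points determine the degree-3 polynomial uniquely.
Write f(s) = as^3 + bs^2 + cs + d. Substituting each data point gives a linear system:
  -a + b - c + d = -1
  a + b + c + d = 17
  27a + 9b + 3c + d = 179
  343a + 49b + 7c + d = 1895
Solving the system yields a = 5, b = 3, c = 4, d = 5.
So f(s) = 5s^3 + 3s^2 + 4s + 5.
Then f(5) = 725.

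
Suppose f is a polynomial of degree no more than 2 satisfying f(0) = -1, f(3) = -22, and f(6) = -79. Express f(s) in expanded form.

f(s) = -2s^2 - s - 1

Write f(s) = as^2 + bs + c. Substituting each data point gives a linear system:
  c = -1
  9a + 3b + c = -22
  36a + 6b + c = -79
Solving the system yields a = -2, b = -1, c = -1.
So f(s) = -2s² - s - 1.
Check: f(3) = -22. ✓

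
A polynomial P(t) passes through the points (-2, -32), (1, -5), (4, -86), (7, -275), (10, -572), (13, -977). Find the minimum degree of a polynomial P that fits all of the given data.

2

Forward differences of the values at t = -2, 1, 4, 7, 10, 13:
  P  : -32  -5  -86  -275  -572  -977
  Δ  : 27  -81  -189  -297  -405
  Δ^2: -108  -108  -108  -108
  Δ^3: 0  0  0
  Δ^4: 0  0
  Δ^5: 0
The second differences are constant (-108) and nonzero, while all higher differences vanish, so the minimal degree is 2.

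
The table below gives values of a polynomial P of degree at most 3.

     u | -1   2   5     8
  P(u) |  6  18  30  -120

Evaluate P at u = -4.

156

Using the Lagrange interpolation formula with nodes -1, 2, 5, 8:
  L_0(u) = (u - 2)(u - 5)(u - 8) / -162
  L_1(u) = (u + 1)(u - 5)(u - 8) / 54
  L_2(u) = (u + 1)(u - 2)(u - 8) / -54
  L_3(u) = (u + 1)(u - 2)(u - 5) / 162
Then P(u) = 6·L_0(u) + 18·L_1(u) + 30·L_2(u) - 120·L_3(u).
Expanding and collecting terms gives P(u) = -u^3 + 6u^2 + u.
Evaluating at u = -4: P(-4) = 156.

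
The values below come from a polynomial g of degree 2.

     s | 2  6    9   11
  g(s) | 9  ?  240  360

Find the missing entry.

The 3 known points determine the degree-2 polynomial uniquely.
Write g(s) = as^2 + bs + c. Substituting each data point gives a linear system:
  4a + 2b + c = 9
  81a + 9b + c = 240
  121a + 11b + c = 360
Solving the system yields a = 3, b = 0, c = -3.
So g(s) = 3s^2 - 3.
Then g(6) = 105.

105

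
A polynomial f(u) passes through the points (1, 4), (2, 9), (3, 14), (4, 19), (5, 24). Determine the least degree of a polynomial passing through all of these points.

1

Forward differences of the values at u = 1, 2, 3, 4, 5:
  f  : 4  9  14  19  24
  Δ  : 5  5  5  5
  Δ^2: 0  0  0
  Δ^3: 0  0
  Δ^4: 0
The first differences are constant (5) and nonzero, while all higher differences vanish, so the minimal degree is 1.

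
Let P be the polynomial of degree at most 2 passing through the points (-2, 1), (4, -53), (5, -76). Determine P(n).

P(n) = -2n^2 - 5n - 1

Using the Lagrange interpolation formula with nodes -2, 4, 5:
  L_0(n) = (n - 4)(n - 5) / 42
  L_1(n) = (n + 2)(n - 5) / -6
  L_2(n) = (n + 2)(n - 4) / 7
Then P(n) = 1·L_0(n) - 53·L_1(n) - 76·L_2(n).
Expanding and collecting terms gives P(n) = -2n^2 - 5n - 1.
Check: P(-2) = 1. ✓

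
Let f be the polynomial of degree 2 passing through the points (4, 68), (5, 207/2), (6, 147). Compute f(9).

Using the Lagrange interpolation formula with nodes 4, 5, 6:
  L_0(s) = (s - 5)(s - 6) / 2
  L_1(s) = (s - 4)(s - 6) / -1
  L_2(s) = (s - 4)(s - 5) / 2
Then f(s) = 68·L_0(s) + 207/2·L_1(s) + 147·L_2(s).
Expanding and collecting terms gives f(s) = 4s^2 - (1/2)s + 6.
Evaluating at s = 9: f(9) = 651/2.

651/2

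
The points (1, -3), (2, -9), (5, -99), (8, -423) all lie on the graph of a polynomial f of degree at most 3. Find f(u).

f(u) = -u^3 + 2u^2 - 5u + 1

Write f(u) = au^3 + bu^2 + cu + d. Substituting each data point gives a linear system:
  a + b + c + d = -3
  8a + 4b + 2c + d = -9
  125a + 25b + 5c + d = -99
  512a + 64b + 8c + d = -423
Solving the system yields a = -1, b = 2, c = -5, d = 1.
So f(u) = -u^3 + 2u^2 - 5u + 1.
Check: f(1) = -3. ✓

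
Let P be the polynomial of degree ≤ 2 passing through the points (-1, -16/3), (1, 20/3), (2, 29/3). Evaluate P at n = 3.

Using the Lagrange interpolation formula with nodes -1, 1, 2:
  L_0(n) = (n - 1)(n - 2) / 6
  L_1(n) = (n + 1)(n - 2) / -2
  L_2(n) = (n + 1)(n - 1) / 3
Then P(n) = -16/3·L_0(n) + 20/3·L_1(n) + 29/3·L_2(n).
Expanding and collecting terms gives P(n) = -n² + 6n + 5/3.
Evaluating at n = 3: P(3) = 32/3.

32/3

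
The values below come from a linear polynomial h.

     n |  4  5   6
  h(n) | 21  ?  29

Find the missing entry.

25

On equispaced nodes a degree-1 polynomial has vanishing second forward difference, so
  h(4) - 2·h(5) + h(6) = 0.
Substituting the known values and solving for h(5):
  -2·h(5) = -50
  h(5) = 25.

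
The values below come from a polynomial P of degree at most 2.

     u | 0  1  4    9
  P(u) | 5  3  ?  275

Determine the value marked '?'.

The 3 known points determine the degree-2 polynomial uniquely.
Write P(u) = au^2 + bu + c. Substituting each data point gives a linear system:
  c = 5
  a + b + c = 3
  81a + 9b + c = 275
Solving the system yields a = 4, b = -6, c = 5.
So P(u) = 4u^2 - 6u + 5.
Then P(4) = 45.

45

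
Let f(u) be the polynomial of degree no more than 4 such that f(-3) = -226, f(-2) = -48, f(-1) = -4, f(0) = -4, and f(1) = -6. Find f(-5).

Write f(u) = au^4 + bu^3 + cu^2 + du + e. Substituting each data point gives a linear system:
  81a - 27b + 9c - 3d + e = -226
  16a - 8b + 4c - 2d + e = -48
  a - b + c - d + e = -4
  e = -4
  a + b + c + d + e = -6
Solving the system yields a = -2, b = 3, c = 1, d = -4, e = -4.
So f(u) = -2u⁴ + 3u³ + u² - 4u - 4.
Then f(-5) = -1584.

-1584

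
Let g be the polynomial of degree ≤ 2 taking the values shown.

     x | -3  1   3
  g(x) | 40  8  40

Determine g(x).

g(x) = 4x^2 + 4

Write g(x) = ax^2 + bx + c. Substituting each data point gives a linear system:
  9a - 3b + c = 40
  a + b + c = 8
  9a + 3b + c = 40
Solving the system yields a = 4, b = 0, c = 4.
So g(x) = 4x² + 4.
Check: g(3) = 40. ✓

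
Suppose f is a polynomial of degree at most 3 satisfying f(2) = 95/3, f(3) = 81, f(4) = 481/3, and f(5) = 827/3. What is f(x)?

f(x) = x^3 + 6x^2 + (1/3)x - 1

Using the Lagrange interpolation formula with nodes 2, 3, 4, 5:
  L_0(x) = (x - 3)(x - 4)(x - 5) / -6
  L_1(x) = (x - 2)(x - 4)(x - 5) / 2
  L_2(x) = (x - 2)(x - 3)(x - 5) / -2
  L_3(x) = (x - 2)(x - 3)(x - 4) / 6
Then f(x) = 95/3·L_0(x) + 81·L_1(x) + 481/3·L_2(x) + 827/3·L_3(x).
Expanding and collecting terms gives f(x) = x^3 + 6x^2 + (1/3)x - 1.
Check: f(5) = 827/3. ✓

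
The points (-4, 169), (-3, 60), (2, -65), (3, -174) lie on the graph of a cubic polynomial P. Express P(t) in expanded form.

P(t) = -4t^3 - 6t^2 - 3t - 3

Write P(t) = at^3 + bt^2 + ct + d. Substituting each data point gives a linear system:
  -64a + 16b - 4c + d = 169
  -27a + 9b - 3c + d = 60
  8a + 4b + 2c + d = -65
  27a + 9b + 3c + d = -174
Solving the system yields a = -4, b = -6, c = -3, d = -3.
So P(t) = -4t³ - 6t² - 3t - 3.
Check: P(-4) = 169. ✓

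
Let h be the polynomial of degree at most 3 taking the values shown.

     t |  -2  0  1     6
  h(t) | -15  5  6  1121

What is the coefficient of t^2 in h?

2

Write h(t) = at^3 + bt^2 + ct + d. Substituting each data point gives a linear system:
  -8a + 4b - 2c + d = -15
  d = 5
  a + b + c + d = 6
  216a + 36b + 6c + d = 1121
Solving the system yields a = 5, b = 2, c = -6, d = 5.
So h(t) = 5t³ + 2t² - 6t + 5.
The coefficient of t^2 is 2.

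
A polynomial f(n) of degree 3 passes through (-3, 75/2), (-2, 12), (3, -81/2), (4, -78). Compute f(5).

-277/2

Using the Lagrange interpolation formula with nodes -3, -2, 3, 4:
  L_0(n) = (n + 2)(n - 3)(n - 4) / -42
  L_1(n) = (n + 3)(n - 3)(n - 4) / 30
  L_2(n) = (n + 3)(n + 2)(n - 4) / -30
  L_3(n) = (n + 3)(n + 2)(n - 3) / 42
Then f(n) = 75/2·L_0(n) + 12·L_1(n) - 81/2·L_2(n) - 78·L_3(n).
Expanding and collecting terms gives f(n) = -n³ + (1/2)n² - 4n - 6.
Evaluating at n = 5: f(5) = -277/2.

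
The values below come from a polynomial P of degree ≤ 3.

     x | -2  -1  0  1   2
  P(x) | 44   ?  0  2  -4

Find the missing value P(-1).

8

The 4 known points determine the degree-3 polynomial uniquely.
Write P(x) = ax^3 + bx^2 + cx + d. Substituting each data point gives a linear system:
  -8a + 4b - 2c + d = 44
  d = 0
  a + b + c + d = 2
  8a + 4b + 2c + d = -4
Solving the system yields a = -3, b = 5, c = 0, d = 0.
So P(x) = -3x^3 + 5x^2.
Then P(-1) = 8.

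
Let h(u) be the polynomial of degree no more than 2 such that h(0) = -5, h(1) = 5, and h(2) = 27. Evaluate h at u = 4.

107

Forward differences of the values at u = 0, 1, 2:
  h  : -5  5  27
  Δ  : 10  22
  Δ^2: 12
The second differences are constant, confirming degree 2.
Interpolating (Newton forward form) and evaluating at u = 4 gives h(4) = 107.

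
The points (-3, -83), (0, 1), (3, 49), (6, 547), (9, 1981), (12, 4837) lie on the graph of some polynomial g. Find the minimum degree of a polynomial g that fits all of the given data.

3

Forward differences of the values at x = -3, 0, 3, 6, 9, 12:
  g  : -83  1  49  547  1981  4837
  Δ  : 84  48  498  1434  2856
  Δ^2: -36  450  936  1422
  Δ^3: 486  486  486
  Δ^4: 0  0
  Δ^5: 0
The third differences are constant (486) and nonzero, while all higher differences vanish, so the minimal degree is 3.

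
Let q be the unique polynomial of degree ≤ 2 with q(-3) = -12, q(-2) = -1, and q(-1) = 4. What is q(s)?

Using the Lagrange interpolation formula with nodes -3, -2, -1:
  L_0(s) = (s + 2)(s + 1) / 2
  L_1(s) = (s + 3)(s + 1) / -1
  L_2(s) = (s + 3)(s + 2) / 2
Then q(s) = -12·L_0(s) - 1·L_1(s) + 4·L_2(s).
Expanding and collecting terms gives q(s) = -3s^2 - 4s + 3.
Check: q(-3) = -12. ✓

q(s) = -3s^2 - 4s + 3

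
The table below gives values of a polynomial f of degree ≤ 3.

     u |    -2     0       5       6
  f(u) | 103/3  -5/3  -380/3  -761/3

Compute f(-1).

16/3

Write f(u) = au^3 + bu^2 + cu + d. Substituting each data point gives a linear system:
  -8a + 4b - 2c + d = 103/3
  d = -5/3
  125a + 25b + 5c + d = -380/3
  216a + 36b + 6c + d = -761/3
Solving the system yields a = -2, b = 5, c = 0, d = -5/3.
So f(u) = -2u^3 + 5u^2 - 5/3.
Then f(-1) = 16/3.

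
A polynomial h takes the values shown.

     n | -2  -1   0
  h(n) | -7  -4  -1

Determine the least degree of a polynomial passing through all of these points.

1

Forward differences of the values at n = -2, -1, 0:
  h  : -7  -4  -1
  Δ  : 3  3
  Δ^2: 0
The first differences are constant (3) and nonzero, while all higher differences vanish, so the minimal degree is 1.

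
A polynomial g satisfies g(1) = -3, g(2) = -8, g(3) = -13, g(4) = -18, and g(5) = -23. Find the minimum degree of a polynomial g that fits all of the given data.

1

Forward differences of the values at t = 1, 2, 3, 4, 5:
  g  : -3  -8  -13  -18  -23
  Δ  : -5  -5  -5  -5
  Δ^2: 0  0  0
  Δ^3: 0  0
  Δ^4: 0
The first differences are constant (-5) and nonzero, while all higher differences vanish, so the minimal degree is 1.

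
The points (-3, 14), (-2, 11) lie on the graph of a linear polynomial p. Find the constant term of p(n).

5

Write p(n) = an + b. Substituting each data point gives a linear system:
  -3a + b = 14
  -2a + b = 11
Solving the system yields a = -3, b = 5.
So p(n) = -3n + 5.
The constant term is 5.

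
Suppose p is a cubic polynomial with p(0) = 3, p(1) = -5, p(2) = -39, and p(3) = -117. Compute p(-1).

Using the Lagrange interpolation formula with nodes 0, 1, 2, 3:
  L_0(s) = (s - 1)(s - 2)(s - 3) / -6
  L_1(s) = s(s - 2)(s - 3) / 2
  L_2(s) = s(s - 1)(s - 3) / -2
  L_3(s) = s(s - 1)(s - 2) / 6
Then p(s) = 3·L_0(s) - 5·L_1(s) - 39·L_2(s) - 117·L_3(s).
Expanding and collecting terms gives p(s) = -3s^3 - 4s^2 - s + 3.
Evaluating at s = -1: p(-1) = 3.

3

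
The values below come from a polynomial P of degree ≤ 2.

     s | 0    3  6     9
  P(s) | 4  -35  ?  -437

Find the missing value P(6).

-182

The 3 known points determine the degree-2 polynomial uniquely.
Write P(s) = as^2 + bs + c. Substituting each data point gives a linear system:
  c = 4
  9a + 3b + c = -35
  81a + 9b + c = -437
Solving the system yields a = -6, b = 5, c = 4.
So P(s) = -6s^2 + 5s + 4.
Then P(6) = -182.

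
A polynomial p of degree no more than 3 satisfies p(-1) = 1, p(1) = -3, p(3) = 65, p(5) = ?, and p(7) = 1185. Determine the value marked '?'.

On equispaced nodes a degree-3 polynomial has vanishing fourth forward difference, so
  p(-1) - 4·p(1) + 6·p(3) - 4·p(5) + p(7) = 0.
Substituting the known values and solving for p(5):
  -4·p(5) = -1588
  p(5) = 397.

397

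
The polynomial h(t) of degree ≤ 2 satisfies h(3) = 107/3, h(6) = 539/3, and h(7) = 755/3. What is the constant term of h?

-1/3

Write h(t) = at^2 + bt + c. Substituting each data point gives a linear system:
  9a + 3b + c = 107/3
  36a + 6b + c = 539/3
  49a + 7b + c = 755/3
Solving the system yields a = 6, b = -6, c = -1/3.
So h(t) = 6t^2 - 6t - 1/3.
The constant term is -1/3.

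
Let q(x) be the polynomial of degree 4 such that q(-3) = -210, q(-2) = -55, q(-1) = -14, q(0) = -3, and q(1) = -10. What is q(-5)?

-1558

Write q(x) = ax^4 + bx^3 + cx^2 + dx + e. Substituting each data point gives a linear system:
  81a - 27b + 9c - 3d + e = -210
  16a - 8b + 4c - 2d + e = -55
  a - b + c - d + e = -14
  e = -3
  a + b + c + d + e = -10
Solving the system yields a = -3, b = -4, c = -6, d = 6, e = -3.
So q(x) = -3x^4 - 4x^3 - 6x^2 + 6x - 3.
Then q(-5) = -1558.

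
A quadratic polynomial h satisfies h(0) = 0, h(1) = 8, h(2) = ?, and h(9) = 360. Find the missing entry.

The 3 known points determine the degree-2 polynomial uniquely.
Write h(s) = as^2 + bs + c. Substituting each data point gives a linear system:
  c = 0
  a + b + c = 8
  81a + 9b + c = 360
Solving the system yields a = 4, b = 4, c = 0.
So h(s) = 4s^2 + 4s.
Then h(2) = 24.

24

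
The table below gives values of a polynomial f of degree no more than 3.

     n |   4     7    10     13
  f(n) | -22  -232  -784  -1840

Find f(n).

Write f(n) = an^3 + bn^2 + cn + d. Substituting each data point gives a linear system:
  64a + 16b + 4c + d = -22
  343a + 49b + 7c + d = -232
  1000a + 100b + 10c + d = -784
  2197a + 169b + 13c + d = -1840
Solving the system yields a = -1, b = 2, c = 1, d = 6.
So f(n) = -n^3 + 2n^2 + n + 6.
Check: f(4) = -22. ✓

f(n) = -n^3 + 2n^2 + n + 6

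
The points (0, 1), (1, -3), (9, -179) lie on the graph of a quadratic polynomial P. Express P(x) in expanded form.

P(x) = -2x^2 - 2x + 1

Using the Lagrange interpolation formula with nodes 0, 1, 9:
  L_0(x) = (x - 1)(x - 9) / 9
  L_1(x) = x(x - 9) / -8
  L_2(x) = x(x - 1) / 72
Then P(x) = 1·L_0(x) - 3·L_1(x) - 179·L_2(x).
Expanding and collecting terms gives P(x) = -2x² - 2x + 1.
Check: P(9) = -179. ✓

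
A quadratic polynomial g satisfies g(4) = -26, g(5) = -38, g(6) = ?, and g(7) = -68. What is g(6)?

-52

On equispaced nodes a degree-2 polynomial has vanishing third forward difference, so
  - g(4) + 3·g(5) - 3·g(6) + g(7) = 0.
Substituting the known values and solving for g(6):
  -3·g(6) = 156
  g(6) = -52.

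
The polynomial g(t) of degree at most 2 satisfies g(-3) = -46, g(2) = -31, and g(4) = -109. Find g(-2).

Write g(t) = at^2 + bt + c. Substituting each data point gives a linear system:
  9a - 3b + c = -46
  4a + 2b + c = -31
  16a + 4b + c = -109
Solving the system yields a = -6, b = -3, c = -1.
So g(t) = -6t^2 - 3t - 1.
Then g(-2) = -19.

-19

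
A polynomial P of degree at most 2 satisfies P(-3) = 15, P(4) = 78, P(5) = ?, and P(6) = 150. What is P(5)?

111

The 3 known points determine the degree-2 polynomial uniquely.
Write P(t) = at^2 + bt + c. Substituting each data point gives a linear system:
  9a - 3b + c = 15
  16a + 4b + c = 78
  36a + 6b + c = 150
Solving the system yields a = 3, b = 6, c = 6.
So P(t) = 3t^2 + 6t + 6.
Then P(5) = 111.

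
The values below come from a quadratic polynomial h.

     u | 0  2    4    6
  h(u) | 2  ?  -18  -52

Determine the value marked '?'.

0

On equispaced nodes a degree-2 polynomial has vanishing third forward difference, so
  - h(0) + 3·h(2) - 3·h(4) + h(6) = 0.
Substituting the known values and solving for h(2):
  3·h(2) = 0
  h(2) = 0.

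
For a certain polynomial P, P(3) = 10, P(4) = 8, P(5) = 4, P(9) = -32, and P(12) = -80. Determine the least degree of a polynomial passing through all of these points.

Divided differences on the nodes 3, 4, 5, 9, 12:
  order 0: 10  8  4  -32  -80
  order 1: -2  -4  -9  -16
  order 2: -1  -1  -1
  order 3: 0  0
  order 4: 0
The order-2 divided differences are all -1 (nonzero) and every higher order vanishes, so the data lies on a polynomial of degree exactly 2.

2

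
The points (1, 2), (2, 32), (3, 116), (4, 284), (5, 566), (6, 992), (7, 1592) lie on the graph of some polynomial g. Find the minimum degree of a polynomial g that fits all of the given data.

Forward differences of the values at n = 1, 2, 3, 4, 5, 6, 7:
  g  : 2  32  116  284  566  992  1592
  Δ  : 30  84  168  282  426  600
  Δ^2: 54  84  114  144  174
  Δ^3: 30  30  30  30
  Δ^4: 0  0  0
  Δ^5: 0  0
  Δ^6: 0
The third differences are constant (30) and nonzero, while all higher differences vanish, so the minimal degree is 3.

3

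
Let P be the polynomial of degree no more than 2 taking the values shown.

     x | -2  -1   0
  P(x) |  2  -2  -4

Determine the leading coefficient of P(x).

1

Write P(x) = ax^2 + bx + c. Substituting each data point gives a linear system:
  4a - 2b + c = 2
  a - b + c = -2
  c = -4
Solving the system yields a = 1, b = -1, c = -4.
So P(x) = x² - x - 4.
The leading coefficient is 1.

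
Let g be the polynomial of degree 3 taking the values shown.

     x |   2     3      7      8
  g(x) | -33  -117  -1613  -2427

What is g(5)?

-573

Using the Lagrange interpolation formula with nodes 2, 3, 7, 8:
  L_0(x) = (x - 3)(x - 7)(x - 8) / -30
  L_1(x) = (x - 2)(x - 7)(x - 8) / 20
  L_2(x) = (x - 2)(x - 3)(x - 8) / -20
  L_3(x) = (x - 2)(x - 3)(x - 7) / 30
Then g(x) = -33·L_0(x) - 117·L_1(x) - 1613·L_2(x) - 2427·L_3(x).
Expanding and collecting terms gives g(x) = -5x³ + 2x² + x - 3.
Evaluating at x = 5: g(5) = -573.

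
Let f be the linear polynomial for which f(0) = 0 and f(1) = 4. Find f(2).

Write f(u) = au + b. Substituting each data point gives a linear system:
  b = 0
  a + b = 4
Solving the system yields a = 4, b = 0.
So f(u) = 4u.
Then f(2) = 8.

8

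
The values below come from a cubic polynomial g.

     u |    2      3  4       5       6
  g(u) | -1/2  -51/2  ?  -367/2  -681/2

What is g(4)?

-165/2

The 4 known points determine the degree-3 polynomial uniquely.
Write g(u) = au^3 + bu^2 + cu + d. Substituting each data point gives a linear system:
  8a + 4b + 2c + d = -1/2
  27a + 9b + 3c + d = -51/2
  125a + 25b + 5c + d = -367/2
  216a + 36b + 6c + d = -681/2
Solving the system yields a = -2, b = 2, c = 3, d = 3/2.
So g(u) = -2u^3 + 2u^2 + 3u + 3/2.
Then g(4) = -165/2.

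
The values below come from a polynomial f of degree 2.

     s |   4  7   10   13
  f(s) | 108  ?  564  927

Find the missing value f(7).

291

The 3 known points determine the degree-2 polynomial uniquely.
Write f(s) = as^2 + bs + c. Substituting each data point gives a linear system:
  16a + 4b + c = 108
  100a + 10b + c = 564
  169a + 13b + c = 927
Solving the system yields a = 5, b = 6, c = 4.
So f(s) = 5s^2 + 6s + 4.
Then f(7) = 291.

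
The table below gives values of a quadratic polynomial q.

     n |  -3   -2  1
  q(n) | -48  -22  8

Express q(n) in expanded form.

q(n) = -4n^2 + 6n + 6

Using the Lagrange interpolation formula with nodes -3, -2, 1:
  L_0(n) = (n + 2)(n - 1) / 4
  L_1(n) = (n + 3)(n - 1) / -3
  L_2(n) = (n + 3)(n + 2) / 12
Then q(n) = -48·L_0(n) - 22·L_1(n) + 8·L_2(n).
Expanding and collecting terms gives q(n) = -4n^2 + 6n + 6.
Check: q(1) = 8. ✓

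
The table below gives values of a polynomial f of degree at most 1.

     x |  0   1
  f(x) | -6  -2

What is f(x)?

f(x) = 4x - 6

Write f(x) = ax + b. Substituting each data point gives a linear system:
  b = -6
  a + b = -2
Solving the system yields a = 4, b = -6.
So f(x) = 4x - 6.
Check: f(0) = -6. ✓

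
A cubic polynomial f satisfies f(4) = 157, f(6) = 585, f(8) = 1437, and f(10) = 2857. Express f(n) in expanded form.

f(n) = 3n^3 - n^2 - 4n - 3

Write f(n) = an^3 + bn^2 + cn + d. Substituting each data point gives a linear system:
  64a + 16b + 4c + d = 157
  216a + 36b + 6c + d = 585
  512a + 64b + 8c + d = 1437
  1000a + 100b + 10c + d = 2857
Solving the system yields a = 3, b = -1, c = -4, d = -3.
So f(n) = 3n³ - n² - 4n - 3.
Check: f(4) = 157. ✓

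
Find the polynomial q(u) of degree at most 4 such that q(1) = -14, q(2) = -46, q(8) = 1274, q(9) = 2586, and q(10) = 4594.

q(u) = u^4 - 5u^3 - 4u^2 - 6

Write q(u) = au^4 + bu^3 + cu^2 + du + e. Substituting each data point gives a linear system:
  a + b + c + d + e = -14
  16a + 8b + 4c + 2d + e = -46
  4096a + 512b + 64c + 8d + e = 1274
  6561a + 729b + 81c + 9d + e = 2586
  10000a + 1000b + 100c + 10d + e = 4594
Solving the system yields a = 1, b = -5, c = -4, d = 0, e = -6.
So q(u) = u^4 - 5u^3 - 4u^2 - 6.
Check: q(10) = 4594. ✓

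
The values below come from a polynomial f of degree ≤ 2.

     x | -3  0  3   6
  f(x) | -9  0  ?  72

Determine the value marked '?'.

On equispaced nodes a degree-2 polynomial has vanishing third forward difference, so
  - f(-3) + 3·f(0) - 3·f(3) + f(6) = 0.
Substituting the known values and solving for f(3):
  -3·f(3) = -81
  f(3) = 27.

27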